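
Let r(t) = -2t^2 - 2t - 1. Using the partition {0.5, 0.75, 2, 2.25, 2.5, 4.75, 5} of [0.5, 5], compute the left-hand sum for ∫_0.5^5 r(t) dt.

Subinterval widths: 0.25, 1.25, 0.25, 0.25, 2.25, 0.25.
Left endpoints: 0.5, 0.75, 2, 2.25, 2.5, 4.75.
r(0.5) = -2.5, r(0.75) = -3.625, r(2) = -13, r(2.25) = -15.625, r(2.5) = -18.5, r(4.75) = -55.625.
Sum = Σ Δt_i · r(t_i).
Sum = -67.84375.

-67.84375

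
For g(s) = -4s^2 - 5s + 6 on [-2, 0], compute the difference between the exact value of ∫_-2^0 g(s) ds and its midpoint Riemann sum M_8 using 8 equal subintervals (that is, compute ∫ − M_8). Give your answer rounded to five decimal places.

-0.04167

Exact integral: ∫_-2^0 g(s) ds ≈ 11.3333333.
M_8 = 11.375.
Error ≈ 11.3333333 − 11.375 ≈ -0.04167.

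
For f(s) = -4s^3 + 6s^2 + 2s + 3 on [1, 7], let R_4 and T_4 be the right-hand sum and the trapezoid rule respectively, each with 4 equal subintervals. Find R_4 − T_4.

R_4 = -2545.5.
T_4 = -1744.5.
R_4 − T_4 = -801.

-801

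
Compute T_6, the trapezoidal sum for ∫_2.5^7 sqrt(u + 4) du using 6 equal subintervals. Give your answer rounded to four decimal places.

13.2719

Δu = (7 − 2.5)/6 = 0.75.
f(2.5) ≈ 2.5495, f(3.25) ≈ 2.6926, f(4) ≈ 2.8284, f(4.75) ≈ 2.9580, f(5.5) ≈ 3.0822, f(6.25) ≈ 3.2016, f(7) ≈ 3.3166.
T_6 = (Δu/2)·[f(u_0) + 2f(u_1) + ... + 2f(u_{5}) + f(u_6)].
Sum ≈ 13.2719.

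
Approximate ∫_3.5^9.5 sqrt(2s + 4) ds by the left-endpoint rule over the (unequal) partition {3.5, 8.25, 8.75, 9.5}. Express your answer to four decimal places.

Subinterval widths: 4.75, 0.5, 0.75.
Left endpoints: 3.5, 8.25, 8.75.
f(3.5) ≈ 3.3166, f(8.25) ≈ 4.5277, f(8.75) ≈ 4.6368.
Sum = Σ Δs_i · f(s_i).
Sum ≈ 21.4954.

21.4954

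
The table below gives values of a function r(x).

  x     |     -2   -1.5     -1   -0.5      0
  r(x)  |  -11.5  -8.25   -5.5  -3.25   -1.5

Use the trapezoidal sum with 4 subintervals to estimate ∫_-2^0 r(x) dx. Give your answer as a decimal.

Δx = 0.5.
T_4 = (0.5/2)·[(-11.5) + 2·(-8.25) + 2·(-5.5) + 2·(-3.25) + (-1.5)] = -11.75.

-11.75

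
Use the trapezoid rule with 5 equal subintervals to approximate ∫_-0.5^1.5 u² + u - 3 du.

Δu = (1.5 − (-0.5))/5 = 0.4.
f(-0.5) = -3.25, f(-0.1) = -3.09, f(0.3) = -2.61, f(0.7) = -1.81, f(1.1) = -0.69, f(1.5) = 0.75.
T_5 = (Δu/2)·[f(u_0) + 2f(u_1) + ... + 2f(u_{4}) + f(u_5)].
Sum = -3.78.

-3.78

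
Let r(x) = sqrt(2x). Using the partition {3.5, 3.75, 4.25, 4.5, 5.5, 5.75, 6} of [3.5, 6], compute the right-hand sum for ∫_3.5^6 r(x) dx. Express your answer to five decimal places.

Subinterval widths: 0.25, 0.5, 0.25, 1, 0.25, 0.25.
Right endpoints: 3.75, 4.25, 4.5, 5.5, 5.75, 6.
r(3.75) ≈ 2.73861, r(4.25) ≈ 2.91548, r(4.5) ≈ 3.00000, r(5.5) ≈ 3.31662, r(5.75) ≈ 3.39116, r(6) ≈ 3.46410.
Sum = Σ Δx_i · r(x_i).
Sum ≈ 7.92283.

7.92283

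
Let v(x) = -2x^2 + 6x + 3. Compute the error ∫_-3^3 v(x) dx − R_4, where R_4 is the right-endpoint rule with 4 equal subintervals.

Exact integral: ∫_-3^3 v(x) dx = -18.
R_4 = 4.5.
Error = -18 − 4.5 = -22.5.

-22.5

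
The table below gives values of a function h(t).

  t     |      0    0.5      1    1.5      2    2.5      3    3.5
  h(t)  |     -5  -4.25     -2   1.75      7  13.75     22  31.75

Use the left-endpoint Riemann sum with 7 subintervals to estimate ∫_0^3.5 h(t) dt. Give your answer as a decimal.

16.625

Δt = 0.5.
Sum = 0.5·[(-5) + (-4.25) + (-2) + 1.75 + 7 + 13.75 + 22] = 16.625.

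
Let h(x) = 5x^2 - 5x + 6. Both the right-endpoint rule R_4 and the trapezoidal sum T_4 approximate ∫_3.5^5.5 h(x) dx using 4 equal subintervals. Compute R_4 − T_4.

R_4 = 193.25.
T_4 = 173.25.
R_4 − T_4 = 20.

20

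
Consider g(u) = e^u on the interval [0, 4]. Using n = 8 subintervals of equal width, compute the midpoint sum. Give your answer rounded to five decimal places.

53.04388

Δu = (4 − 0)/8 = 0.5.
Midpoints: 0.25, 0.75, 1.25, 1.75, 2.25, 2.75, 3.25, 3.75.
g(0.25) ≈ 1.28403, g(0.75) ≈ 2.11700, g(1.25) ≈ 3.49034, g(1.75) ≈ 5.75460, g(2.25) ≈ 9.48774, g(2.75) ≈ 15.64263, g(3.25) ≈ 25.79034, g(3.75) ≈ 42.52108.
Sum = Δu · [g(0.25) + g(0.75) + g(1.25) + ...].
Sum ≈ 53.04388.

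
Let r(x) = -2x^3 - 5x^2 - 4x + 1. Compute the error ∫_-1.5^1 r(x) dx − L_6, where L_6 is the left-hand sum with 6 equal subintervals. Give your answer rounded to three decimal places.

Exact integral: ∫_-1.5^1 r(x) dx ≈ -0.26042.
L_6 ≈ 2.09057.
Error ≈ -0.26042 − 2.09057 ≈ -2.351.

-2.351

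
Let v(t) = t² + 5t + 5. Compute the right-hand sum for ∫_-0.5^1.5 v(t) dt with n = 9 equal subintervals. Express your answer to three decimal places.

17.516

Δt = (1.5 − (-0.5))/9 = 2/9.
Right endpoints: -5/18, -1/18, 1/6, 7/18, 11/18, 5/6, 19/18, 23/18, 1.5.
v(-5/18) = 1195/324, v(-1/18) = 1531/324, v(1/6) = 211/36, v(7/18) = 2299/324, v(11/18) = 2731/324, v(5/6) = 355/36, v(19/18) = 3691/324, v(23/18) = 4219/324, v(1.5) = 14.75.
Sum = Δt · [v(-5/18) + v(-1/18) + v(1/6) + ...].
Sum ≈ 17.516.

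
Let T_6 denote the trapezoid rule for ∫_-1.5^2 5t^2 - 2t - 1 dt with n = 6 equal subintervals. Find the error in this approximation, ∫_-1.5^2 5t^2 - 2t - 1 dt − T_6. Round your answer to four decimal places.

-0.9925

Exact integral: ∫_-1.5^2 f(t) dt ≈ 13.708333.
T_6 ≈ 14.700810.
Error ≈ 13.708333 − 14.700810 ≈ -0.9925.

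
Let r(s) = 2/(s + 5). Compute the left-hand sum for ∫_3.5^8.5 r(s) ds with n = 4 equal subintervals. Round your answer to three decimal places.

0.982

Δs = (8.5 − 3.5)/4 = 1.25.
Left endpoints: 3.5, 4.75, 6, 7.25.
r(3.5) = 4/17, r(4.75) = 8/39, r(6) = 2/11, r(7.25) = 8/49.
Sum = Δs · [r(3.5) + r(4.75) + r(6) + r(7.25)].
Sum ≈ 0.982.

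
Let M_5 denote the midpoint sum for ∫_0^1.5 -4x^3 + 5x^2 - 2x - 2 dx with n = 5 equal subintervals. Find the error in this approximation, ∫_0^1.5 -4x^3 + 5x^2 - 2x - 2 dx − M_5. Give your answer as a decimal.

-0.045

Exact integral: ∫_0^1.5 f(x) dx = -4.6875.
M_5 = -4.6425.
Error = -4.6875 − (-4.6425) = -0.045.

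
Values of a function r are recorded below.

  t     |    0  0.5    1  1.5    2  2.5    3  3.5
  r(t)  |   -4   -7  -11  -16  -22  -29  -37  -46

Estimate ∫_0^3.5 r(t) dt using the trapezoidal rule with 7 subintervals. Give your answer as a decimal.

Δt = 0.5.
T_7 = (0.5/2)·[(-4) + 2·(-7) + 2·(-11) + 2·(-16) + 2·(-22) + 2·(-29) + 2·(-37) + (-46)] = -73.5.

-73.5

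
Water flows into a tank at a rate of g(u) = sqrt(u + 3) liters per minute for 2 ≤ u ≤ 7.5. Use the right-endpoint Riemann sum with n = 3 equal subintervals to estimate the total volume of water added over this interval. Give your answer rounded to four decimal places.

16.1303

Δu = (7.5 − 2)/3 = 11/6.
Right endpoints: 23/6, 17/3, 7.5.
g(23/6) ≈ 2.6141, g(17/3) ≈ 2.9439, g(7.5) ≈ 3.2404.
Sum = Δu · [g(23/6) + g(17/3) + g(7.5)].
Sum ≈ 16.1303.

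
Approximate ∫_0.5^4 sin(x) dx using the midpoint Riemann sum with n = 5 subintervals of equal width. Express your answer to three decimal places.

Δx = (4 − 0.5)/5 = 0.7.
Midpoints: 0.85, 1.55, 2.25, 2.95, 3.65.
f(0.85) ≈ 0.751, f(1.55) ≈ 1.000, f(2.25) ≈ 0.778, f(2.95) ≈ 0.190, f(3.65) ≈ -0.487.
Sum = Δx · [f(0.85) + f(1.55) + f(2.25) + f(2.95) + f(3.65)].
Sum ≈ 1.563.

1.563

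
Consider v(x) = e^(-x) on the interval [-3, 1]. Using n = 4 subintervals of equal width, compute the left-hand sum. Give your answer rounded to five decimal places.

Δx = (1 − (-3))/4 = 1.
Left endpoints: -3, -2, -1, 0.
v(-3) ≈ 20.08554, v(-2) ≈ 7.38906, v(-1) ≈ 2.71828, v(0) ≈ 1.00000.
Sum = Δx · [v(-3) + v(-2) + v(-1) + v(0)].
Sum ≈ 31.19287.

31.19287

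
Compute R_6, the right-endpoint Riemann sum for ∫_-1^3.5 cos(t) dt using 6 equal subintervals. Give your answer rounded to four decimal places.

-0.0863

Δt = (3.5 − (-1))/6 = 0.75.
Right endpoints: -0.25, 0.5, 1.25, 2, 2.75, 3.5.
f(-0.25) ≈ 0.9689, f(0.5) ≈ 0.8776, f(1.25) ≈ 0.3153, f(2) ≈ -0.4161, f(2.75) ≈ -0.9243, f(3.5) ≈ -0.9365.
Sum = Δt · [f(-0.25) + f(0.5) + f(1.25) + ...].
Sum ≈ -0.0863.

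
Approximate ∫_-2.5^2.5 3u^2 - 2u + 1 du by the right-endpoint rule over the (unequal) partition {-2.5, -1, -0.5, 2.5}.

Subinterval widths: 1.5, 0.5, 3.
Right endpoints: -1, -0.5, 2.5.
f(-1) = 6, f(-0.5) = 2.75, f(2.5) = 14.75.
Sum = Σ Δu_i · f(u_i).
Sum = 54.625.

54.625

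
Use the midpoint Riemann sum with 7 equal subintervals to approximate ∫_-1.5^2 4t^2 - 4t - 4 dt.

-2.625

Δt = (2 − (-1.5))/7 = 0.5.
Midpoints: -1.25, -0.75, -0.25, 0.25, 0.75, 1.25, 1.75.
f(-1.25) = 7.25, f(-0.75) = 1.25, f(-0.25) = -2.75, f(0.25) = -4.75, f(0.75) = -4.75, f(1.25) = -2.75, f(1.75) = 1.25.
Sum = Δt · [f(-1.25) + f(-0.75) + f(-0.25) + ...].
Sum = -2.625.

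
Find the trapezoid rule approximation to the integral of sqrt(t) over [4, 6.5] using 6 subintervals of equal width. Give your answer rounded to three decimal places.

Δt = (6.5 − 4)/6 = 5/12.
f(4) ≈ 2.000, f(53/12) ≈ 2.102, f(29/6) ≈ 2.198, f(5.25) ≈ 2.291, f(17/3) ≈ 2.380, f(73/12) ≈ 2.466, f(6.5) ≈ 2.550.
T_6 = (Δt/2)·[f(t_0) + 2f(t_1) + ... + 2f(t_{5}) + f(t_6)].
Sum ≈ 5.714.

5.714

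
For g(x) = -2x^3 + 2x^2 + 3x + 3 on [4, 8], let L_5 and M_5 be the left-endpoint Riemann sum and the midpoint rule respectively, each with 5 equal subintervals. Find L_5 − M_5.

293.44

L_5 = -1236.64.
M_5 = -1530.08.
L_5 − M_5 = 293.44.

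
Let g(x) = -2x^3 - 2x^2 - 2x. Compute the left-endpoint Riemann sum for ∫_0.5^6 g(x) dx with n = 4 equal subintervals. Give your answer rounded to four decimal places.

-511.3496

Δx = (6 − 0.5)/4 = 1.375.
Left endpoints: 0.5, 1.875, 3.25, 4.625.
g(0.5) = -1.75, g(1.875) = -23.96484375, g(3.25) = -96.28125, g(4.625) = -249.89453125.
Sum = Δx · [g(0.5) + g(1.875) + g(3.25) + g(4.625)].
Sum ≈ -511.3496.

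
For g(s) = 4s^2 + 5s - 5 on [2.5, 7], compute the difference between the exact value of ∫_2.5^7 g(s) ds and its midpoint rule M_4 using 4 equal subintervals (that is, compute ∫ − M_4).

Exact integral: ∫_2.5^7 g(s) ds = 520.875.
M_4 = 518.9765625.
Error = 520.875 − 518.9765625 = 1.8984375.

1.8984375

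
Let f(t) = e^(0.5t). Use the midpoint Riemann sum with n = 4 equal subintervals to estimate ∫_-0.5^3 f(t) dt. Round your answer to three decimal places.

Δt = (3 − (-0.5))/4 = 0.875.
Midpoints: -0.0625, 0.8125, 1.6875, 2.5625.
f(-0.0625) ≈ 0.969, f(0.8125) ≈ 1.501, f(1.6875) ≈ 2.325, f(2.5625) ≈ 3.601.
Sum = Δt · [f(-0.0625) + f(0.8125) + f(1.6875) + f(2.5625)].
Sum ≈ 7.347.

7.347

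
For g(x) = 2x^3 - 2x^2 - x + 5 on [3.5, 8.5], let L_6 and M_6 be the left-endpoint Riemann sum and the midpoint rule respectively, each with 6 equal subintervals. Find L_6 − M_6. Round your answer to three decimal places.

-394.444

L_6 ≈ 1744.88426.
M_6 ≈ 2139.32870.
L_6 − M_6 ≈ -394.444.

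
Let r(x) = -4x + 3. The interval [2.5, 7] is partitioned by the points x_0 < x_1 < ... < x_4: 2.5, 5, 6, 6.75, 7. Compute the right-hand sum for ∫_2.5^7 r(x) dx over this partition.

-87.75

Subinterval widths: 2.5, 1, 0.75, 0.25.
Right endpoints: 5, 6, 6.75, 7.
r(5) = -17, r(6) = -21, r(6.75) = -24, r(7) = -25.
Sum = Σ Δx_i · r(x_i).
Sum = -87.75.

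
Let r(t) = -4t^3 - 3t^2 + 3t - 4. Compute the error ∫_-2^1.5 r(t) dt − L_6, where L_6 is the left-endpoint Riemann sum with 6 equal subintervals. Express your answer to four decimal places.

Exact integral: ∫_-2^1.5 r(t) dt = -17.0625.
L_6 ≈ -8.385417.
Error ≈ -17.0625 − (-8.385417) ≈ -8.6771.

-8.6771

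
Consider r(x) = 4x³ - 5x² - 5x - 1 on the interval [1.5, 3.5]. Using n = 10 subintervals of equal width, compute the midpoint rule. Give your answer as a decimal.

52

Δx = (3.5 − 1.5)/10 = 0.2.
Midpoints: 1.6, 1.8, 2, 2.2, 2.4, 2.6, 2.8, 3, 3.2, 3.4.
r(1.6) = -5.416, r(1.8) = -2.872, r(2) = 1, r(2.2) = 6.392, r(2.4) = 13.496, r(2.6) = 22.504, r(2.8) = 33.608, r(3) = 47, r(3.2) = 62.872, r(3.4) = 81.416.
Sum = Δx · [r(1.6) + r(1.8) + r(2) + ...].
Sum = 52.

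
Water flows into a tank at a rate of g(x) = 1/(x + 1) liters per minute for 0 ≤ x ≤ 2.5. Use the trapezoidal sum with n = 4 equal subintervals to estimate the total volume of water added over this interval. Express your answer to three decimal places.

1.282

Δx = (2.5 − 0)/4 = 0.625.
g(0) = 1, g(0.625) = 8/13, g(1.25) = 4/9, g(1.875) = 8/23, g(2.5) = 2/7.
T_4 = (Δx/2)·[g(x_0) + 2g(x_1) + 2g(x_2) + 2g(x_3) + g(x_4)].
Sum ≈ 1.282.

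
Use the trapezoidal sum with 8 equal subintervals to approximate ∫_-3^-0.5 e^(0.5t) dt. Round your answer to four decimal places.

Δt = (-0.5 − (-3))/8 = 0.3125.
f(-3) ≈ 0.2231, f(-2.6875) ≈ 0.2609, f(-2.375) ≈ 0.3050, f(-2.0625) ≈ 0.3566, f(-1.75) ≈ 0.4169, f(-1.4375) ≈ 0.4874, f(-1.125) ≈ 0.5698, f(-0.8125) ≈ 0.6661, f(-0.5) ≈ 0.7788.
T_8 = (Δt/2)·[f(t_0) + 2f(t_1) + ... + 2f(t_{7}) + f(t_8)].
Sum ≈ 1.1136.

1.1136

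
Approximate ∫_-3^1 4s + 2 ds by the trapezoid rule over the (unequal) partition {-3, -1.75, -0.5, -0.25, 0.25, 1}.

-8

Subinterval widths: 1.25, 1.25, 0.25, 0.5, 0.75.
f(-3) = -10, f(-1.75) = -5, f(-0.5) = 0, f(-0.25) = 1, f(0.25) = 3, f(1) = 6.
On each subinterval the trapezoid contributes (Δs_i/2)·[f(s_{i-1}) + f(s_i)].
Sum = -8.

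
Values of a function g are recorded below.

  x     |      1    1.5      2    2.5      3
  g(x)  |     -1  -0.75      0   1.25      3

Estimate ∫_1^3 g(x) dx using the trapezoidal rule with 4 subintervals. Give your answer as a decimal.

Δx = 0.5.
T_4 = (0.5/2)·[(-1) + 2·(-0.75) + 2·0 + 2·1.25 + 3] = 0.75.

0.75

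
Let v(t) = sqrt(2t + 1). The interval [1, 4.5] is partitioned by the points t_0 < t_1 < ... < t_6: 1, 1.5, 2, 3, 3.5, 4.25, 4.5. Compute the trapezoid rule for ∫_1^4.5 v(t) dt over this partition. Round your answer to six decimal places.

8.798532

Subinterval widths: 0.5, 0.5, 1, 0.5, 0.75, 0.25.
v(1) ≈ 1.732051, v(1.5) ≈ 2.000000, v(2) ≈ 2.236068, v(3) ≈ 2.645751, v(3.5) ≈ 2.828427, v(4.25) ≈ 3.082207, v(4.5) ≈ 3.162278.
On each subinterval the trapezoid contributes (Δt_i/2)·[v(t_{i-1}) + v(t_i)].
Sum ≈ 8.798532.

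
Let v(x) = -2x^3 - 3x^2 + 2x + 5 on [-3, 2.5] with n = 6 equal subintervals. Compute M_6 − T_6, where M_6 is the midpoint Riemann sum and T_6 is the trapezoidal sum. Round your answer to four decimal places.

1.7331

M_6 ≈ 3.671441.
T_6 ≈ 1.938368.
M_6 − T_6 ≈ 1.7331.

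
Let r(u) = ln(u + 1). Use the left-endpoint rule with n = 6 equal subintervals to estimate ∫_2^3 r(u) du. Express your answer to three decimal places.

Δu = (3 − 2)/6 = 1/6.
Left endpoints: 2, 13/6, 7/3, 2.5, 8/3, 17/6.
r(2) ≈ 1.099, r(13/6) ≈ 1.153, r(7/3) ≈ 1.204, r(2.5) ≈ 1.253, r(8/3) ≈ 1.299, r(17/6) ≈ 1.344.
Sum = Δu · [r(2) + r(13/6) + r(7/3) + ...].
Sum ≈ 1.225.

1.225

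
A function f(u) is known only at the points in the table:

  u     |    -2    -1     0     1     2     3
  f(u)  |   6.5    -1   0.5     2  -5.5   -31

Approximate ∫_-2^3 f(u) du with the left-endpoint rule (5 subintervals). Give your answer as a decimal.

2.5

Δu = 1.
Sum = 1·[6.5 + (-1) + 0.5 + 2 + (-5.5)] = 2.5.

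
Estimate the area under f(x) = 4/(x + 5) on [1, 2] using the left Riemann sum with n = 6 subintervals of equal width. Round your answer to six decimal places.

Δx = (2 − 1)/6 = 1/6.
Left endpoints: 1, 7/6, 4/3, 1.5, 5/3, 11/6.
f(1) = 2/3, f(7/6) = 24/37, f(4/3) = 12/19, f(1.5) = 8/13, f(5/3) = 0.6, f(11/6) = 24/41.
Sum = Δx · [f(1) + f(7/6) + f(4/3) + ...].
Sum ≈ 0.624607.

0.624607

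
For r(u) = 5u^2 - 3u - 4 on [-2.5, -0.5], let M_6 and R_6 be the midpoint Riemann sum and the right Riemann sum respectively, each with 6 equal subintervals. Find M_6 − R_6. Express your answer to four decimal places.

5.7222

M_6 ≈ 26.740741.
R_6 ≈ 21.018519.
M_6 − R_6 ≈ 5.7222.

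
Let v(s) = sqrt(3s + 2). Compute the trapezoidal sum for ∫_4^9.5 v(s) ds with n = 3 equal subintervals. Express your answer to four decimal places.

25.7548

Δs = (9.5 − 4)/3 = 11/6.
v(4) ≈ 3.7417, v(35/6) ≈ 4.4159, v(23/3) ≈ 5.0000, v(9.5) ≈ 5.5227.
T_3 = (Δs/2)·[v(s_0) + 2v(s_1) + 2v(s_2) + v(s_3)].
Sum ≈ 25.7548.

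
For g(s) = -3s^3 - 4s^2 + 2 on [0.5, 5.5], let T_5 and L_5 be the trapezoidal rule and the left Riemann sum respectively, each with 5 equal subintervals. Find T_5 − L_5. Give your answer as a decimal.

-309.375

T_5 = -923.75.
L_5 = -614.375.
T_5 − L_5 = -309.375.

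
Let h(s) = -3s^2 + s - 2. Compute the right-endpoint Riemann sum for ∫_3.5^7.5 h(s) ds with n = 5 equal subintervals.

Δs = (7.5 − 3.5)/5 = 0.8.
Right endpoints: 4.3, 5.1, 5.9, 6.7, 7.5.
h(4.3) = -53.17, h(5.1) = -74.93, h(5.9) = -100.53, h(6.7) = -129.97, h(7.5) = -163.25.
Sum = Δs · [h(4.3) + h(5.1) + h(5.9) + h(6.7) + h(7.5)].
Sum = -417.48.

-417.48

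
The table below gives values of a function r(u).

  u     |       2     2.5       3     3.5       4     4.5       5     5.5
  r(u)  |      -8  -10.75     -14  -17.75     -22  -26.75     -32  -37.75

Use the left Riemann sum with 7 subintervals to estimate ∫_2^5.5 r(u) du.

Δu = 0.5.
Sum = 0.5·[(-8) + (-10.75) + (-14) + (-17.75) + (-22) + (-26.75) + (-32)] = -65.625.

-65.625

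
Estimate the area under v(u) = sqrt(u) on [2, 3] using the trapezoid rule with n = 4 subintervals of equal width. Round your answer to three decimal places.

1.578

Δu = (3 − 2)/4 = 0.25.
v(2) ≈ 1.414, v(2.25) ≈ 1.500, v(2.5) ≈ 1.581, v(2.75) ≈ 1.658, v(3) ≈ 1.732.
T_4 = (Δu/2)·[v(u_0) + 2v(u_1) + 2v(u_2) + 2v(u_3) + v(u_4)].
Sum ≈ 1.578.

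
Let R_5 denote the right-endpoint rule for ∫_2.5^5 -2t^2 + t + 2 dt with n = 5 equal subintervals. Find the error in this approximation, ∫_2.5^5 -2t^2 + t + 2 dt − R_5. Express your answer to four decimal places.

Exact integral: ∫_2.5^5 f(t) dt ≈ -58.541667.
R_5 = -67.5.
Error ≈ -58.541667 − (-67.5) ≈ 8.9583.

8.9583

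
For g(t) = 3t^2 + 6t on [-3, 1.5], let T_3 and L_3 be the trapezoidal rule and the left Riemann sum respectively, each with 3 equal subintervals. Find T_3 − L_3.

5.0625

T_3 = 15.1875.
L_3 = 10.125.
T_3 − L_3 = 5.0625.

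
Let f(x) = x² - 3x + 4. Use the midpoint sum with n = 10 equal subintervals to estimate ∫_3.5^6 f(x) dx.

Δx = (6 − 3.5)/10 = 0.25.
Midpoints: 3.625, 3.875, 4.125, 4.375, 4.625, 4.875, 5.125, 5.375, 5.625, 5.875.
f(3.625) = 6.265625, f(3.875) = 7.390625, f(4.125) = 8.640625, f(4.375) = 10.015625, f(4.625) = 11.515625, f(4.875) = 13.140625, f(5.125) = 14.890625, f(5.375) = 16.765625, f(5.625) = 18.765625, f(5.875) = 20.890625.
Sum = Δx · [f(3.625) + f(3.875) + f(4.125) + ...].
Sum = 32.0703125.

32.0703125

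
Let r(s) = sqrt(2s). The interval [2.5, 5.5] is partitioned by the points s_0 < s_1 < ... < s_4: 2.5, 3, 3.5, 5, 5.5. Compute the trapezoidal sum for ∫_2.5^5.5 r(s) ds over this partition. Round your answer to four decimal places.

8.4209

Subinterval widths: 0.5, 0.5, 1.5, 0.5.
r(2.5) ≈ 2.2361, r(3) ≈ 2.4495, r(3.5) ≈ 2.6458, r(5) ≈ 3.1623, r(5.5) ≈ 3.3166.
On each subinterval the trapezoid contributes (Δs_i/2)·[r(s_{i-1}) + r(s_i)].
Sum ≈ 8.4209.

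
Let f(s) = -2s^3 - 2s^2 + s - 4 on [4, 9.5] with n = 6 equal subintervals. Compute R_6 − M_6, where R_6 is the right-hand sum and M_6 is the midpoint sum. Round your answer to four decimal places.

R_6 ≈ -5283.860822.
M_6 ≈ -4441.955006.
R_6 − M_6 ≈ -841.9058.

-841.9058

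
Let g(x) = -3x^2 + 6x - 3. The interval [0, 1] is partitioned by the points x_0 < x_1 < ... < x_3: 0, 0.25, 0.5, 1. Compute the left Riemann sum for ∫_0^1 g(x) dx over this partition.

-1.546875

Subinterval widths: 0.25, 0.25, 0.5.
Left endpoints: 0, 0.25, 0.5.
g(0) = -3, g(0.25) = -1.6875, g(0.5) = -0.75.
Sum = Σ Δx_i · g(x_i).
Sum = -1.546875.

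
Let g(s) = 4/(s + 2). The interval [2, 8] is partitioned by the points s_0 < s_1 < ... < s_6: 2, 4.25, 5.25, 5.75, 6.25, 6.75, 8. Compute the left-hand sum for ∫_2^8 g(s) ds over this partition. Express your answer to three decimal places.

Subinterval widths: 2.25, 1, 0.5, 0.5, 0.5, 1.25.
Left endpoints: 2, 4.25, 5.25, 5.75, 6.25, 6.75.
g(2) = 1, g(4.25) = 0.64, g(5.25) = 16/29, g(5.75) = 16/31, g(6.25) = 16/33, g(6.75) = 16/35.
Sum = Σ Δs_i · g(s_i).
Sum ≈ 4.238.

4.238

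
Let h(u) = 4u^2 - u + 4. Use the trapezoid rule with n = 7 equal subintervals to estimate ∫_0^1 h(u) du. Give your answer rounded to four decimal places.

Δu = (1 − 0)/7 = 1/7.
h(0) = 4, h(1/7) = 193/49, h(2/7) = 198/49, h(3/7) = 211/49, h(4/7) = 232/49, h(5/7) = 261/49, h(6/7) = 298/49, h(1) = 7.
T_7 = (Δu/2)·[h(u_0) + 2h(u_1) + ... + 2h(u_{6}) + h(u_7)].
Sum ≈ 4.8469.

4.8469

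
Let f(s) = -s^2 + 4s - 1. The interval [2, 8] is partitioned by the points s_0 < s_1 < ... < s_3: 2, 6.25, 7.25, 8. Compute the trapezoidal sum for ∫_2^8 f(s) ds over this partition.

Subinterval widths: 4.25, 1, 0.75.
f(2) = 3, f(6.25) = -15.0625, f(7.25) = -24.5625, f(8) = -33.
On each subinterval the trapezoid contributes (Δs_i/2)·[f(s_{i-1}) + f(s_i)].
Sum = -67.03125.

-67.03125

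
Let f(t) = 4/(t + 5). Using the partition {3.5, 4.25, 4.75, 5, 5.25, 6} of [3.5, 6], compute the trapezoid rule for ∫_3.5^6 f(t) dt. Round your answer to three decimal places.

Subinterval widths: 0.75, 0.5, 0.25, 0.25, 0.75.
f(3.5) = 8/17, f(4.25) = 16/37, f(4.75) = 16/39, f(5) = 0.4, f(5.25) = 16/41, f(6) = 4/11.
On each subinterval the trapezoid contributes (Δt_i/2)·[f(t_{i-1}) + f(t_i)].
Sum ≈ 1.032.

1.032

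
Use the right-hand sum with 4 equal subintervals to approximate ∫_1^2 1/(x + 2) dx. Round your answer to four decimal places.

Δx = (2 − 1)/4 = 0.25.
Right endpoints: 1.25, 1.5, 1.75, 2.
f(1.25) = 4/13, f(1.5) = 2/7, f(1.75) = 4/15, f(2) = 0.25.
Sum = Δx · [f(1.25) + f(1.5) + f(1.75) + f(2)].
Sum ≈ 0.2775.

0.2775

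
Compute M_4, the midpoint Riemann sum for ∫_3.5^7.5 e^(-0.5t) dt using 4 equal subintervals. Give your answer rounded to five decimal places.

0.29740

Δt = (7.5 − 3.5)/4 = 1.
Midpoints: 4, 5, 6, 7.
f(4) ≈ 0.13534, f(5) ≈ 0.08208, f(6) ≈ 0.04979, f(7) ≈ 0.03020.
Sum = Δt · [f(4) + f(5) + f(6) + f(7)].
Sum ≈ 0.29740.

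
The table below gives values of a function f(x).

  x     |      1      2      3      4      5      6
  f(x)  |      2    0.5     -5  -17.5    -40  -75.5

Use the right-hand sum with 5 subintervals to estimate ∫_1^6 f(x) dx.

-137.5

Δx = 1.
Sum = 1·[0.5 + (-5) + (-17.5) + (-40) + (-75.5)] = -137.5.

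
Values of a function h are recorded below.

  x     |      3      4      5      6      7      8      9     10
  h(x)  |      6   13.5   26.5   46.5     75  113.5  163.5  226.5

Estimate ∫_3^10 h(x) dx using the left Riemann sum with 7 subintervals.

Δx = 1.
Sum = 1·[6 + 13.5 + 26.5 + 46.5 + 75 + 113.5 + 163.5] = 444.5.

444.5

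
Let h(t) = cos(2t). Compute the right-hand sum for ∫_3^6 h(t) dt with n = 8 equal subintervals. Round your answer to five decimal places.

Δt = (6 − 3)/8 = 0.375.
Right endpoints: 3.375, 3.75, 4.125, 4.5, 4.875, 5.25, 5.625, 6.
h(3.375) ≈ 0.89301, h(3.75) ≈ 0.34664, h(4.125) ≈ -0.38575, h(4.5) ≈ -0.91113, h(4.875) ≈ -0.94758, h(5.25) ≈ -0.47554, h(5.625) ≈ 0.25169, h(6) ≈ 0.84385.
Sum = Δt · [h(3.375) + h(3.75) + h(4.125) + ...].
Sum ≈ -0.14430.

-0.14430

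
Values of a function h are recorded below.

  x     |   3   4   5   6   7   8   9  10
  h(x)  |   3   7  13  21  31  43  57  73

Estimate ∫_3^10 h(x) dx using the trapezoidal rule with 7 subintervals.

210

Δx = 1.
T_7 = (1/2)·[3 + 2·7 + 2·13 + 2·21 + 2·31 + 2·43 + 2·57 + 73] = 210.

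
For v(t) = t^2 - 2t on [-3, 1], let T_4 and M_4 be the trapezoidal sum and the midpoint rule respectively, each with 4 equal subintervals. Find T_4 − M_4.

T_4 = 18.
M_4 = 17.
T_4 − M_4 = 1.

1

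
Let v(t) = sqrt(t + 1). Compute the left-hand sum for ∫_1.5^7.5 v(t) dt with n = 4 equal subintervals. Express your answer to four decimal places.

Δt = (7.5 − 1.5)/4 = 1.5.
Left endpoints: 1.5, 3, 4.5, 6.
v(1.5) ≈ 1.5811, v(3) ≈ 2.0000, v(4.5) ≈ 2.3452, v(6) ≈ 2.6458.
Sum = Δt · [v(1.5) + v(3) + v(4.5) + v(6)].
Sum ≈ 12.8581.

12.8581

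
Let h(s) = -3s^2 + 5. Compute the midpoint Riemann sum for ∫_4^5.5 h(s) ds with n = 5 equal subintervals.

-94.84125

Δs = (5.5 − 4)/5 = 0.3.
Midpoints: 4.15, 4.45, 4.75, 5.05, 5.35.
h(4.15) = -46.6675, h(4.45) = -54.4075, h(4.75) = -62.6875, h(5.05) = -71.5075, h(5.35) = -80.8675.
Sum = Δs · [h(4.15) + h(4.45) + h(4.75) + h(5.05) + h(5.35)].
Sum = -94.84125.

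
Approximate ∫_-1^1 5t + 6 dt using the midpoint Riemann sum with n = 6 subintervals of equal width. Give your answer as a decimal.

12

Δt = (1 − (-1))/6 = 1/3.
Midpoints: -5/6, -0.5, -1/6, 1/6, 0.5, 5/6.
f(-5/6) = 11/6, f(-0.5) = 3.5, f(-1/6) = 31/6, f(1/6) = 41/6, f(0.5) = 8.5, f(5/6) = 61/6.
Sum = Δt · [f(-5/6) + f(-0.5) + f(-1/6) + ...].
Sum = 12.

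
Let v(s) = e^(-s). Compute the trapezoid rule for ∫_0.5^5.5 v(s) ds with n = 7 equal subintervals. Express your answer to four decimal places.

Δs = (5.5 − 0.5)/7 = 5/7.
v(0.5) ≈ 0.6065, v(17/14) ≈ 0.2969, v(27/14) ≈ 0.1454, v(37/14) ≈ 0.0712, v(47/14) ≈ 0.0348, v(57/14) ≈ 0.0171, v(67/14) ≈ 0.0083, v(5.5) ≈ 0.0041.
T_7 = (Δs/2)·[v(s_0) + 2v(s_1) + ... + 2v(s_{6}) + v(s_7)].
Sum ≈ 0.6278.

0.6278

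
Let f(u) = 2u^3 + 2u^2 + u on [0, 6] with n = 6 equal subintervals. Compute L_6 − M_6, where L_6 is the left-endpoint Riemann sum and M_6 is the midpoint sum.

L_6 = 575.
M_6 = 800.
L_6 − M_6 = -225.

-225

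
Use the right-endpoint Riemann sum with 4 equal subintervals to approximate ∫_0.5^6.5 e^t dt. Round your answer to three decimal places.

Δt = (6.5 − 0.5)/4 = 1.5.
Right endpoints: 2, 3.5, 5, 6.5.
f(2) ≈ 7.389, f(3.5) ≈ 33.115, f(5) ≈ 148.413, f(6.5) ≈ 665.142.
Sum = Δt · [f(2) + f(3.5) + f(5) + f(6.5)].
Sum ≈ 1281.089.

1281.089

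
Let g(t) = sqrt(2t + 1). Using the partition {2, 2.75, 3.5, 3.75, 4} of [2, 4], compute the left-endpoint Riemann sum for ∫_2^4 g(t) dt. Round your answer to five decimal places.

Subinterval widths: 0.75, 0.75, 0.25, 0.25.
Left endpoints: 2, 2.75, 3.5, 3.75.
g(2) ≈ 2.23607, g(2.75) ≈ 2.54951, g(3.5) ≈ 2.82843, g(3.75) ≈ 2.91548.
Sum = Σ Δt_i · g(t_i).
Sum ≈ 5.02516.

5.02516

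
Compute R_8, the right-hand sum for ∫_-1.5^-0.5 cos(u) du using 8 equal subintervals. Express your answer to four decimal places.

0.5678

Δu = (-0.5 − (-1.5))/8 = 0.125.
Right endpoints: -1.375, -1.25, -1.125, -1, -0.875, -0.75, -0.625, -0.5.
f(-1.375) ≈ 0.1945, f(-1.25) ≈ 0.3153, f(-1.125) ≈ 0.4312, f(-1) ≈ 0.5403, f(-0.875) ≈ 0.6410, f(-0.75) ≈ 0.7317, f(-0.625) ≈ 0.8110, f(-0.5) ≈ 0.8776.
Sum = Δu · [f(-1.375) + f(-1.25) + f(-1.125) + ...].
Sum ≈ 0.5678.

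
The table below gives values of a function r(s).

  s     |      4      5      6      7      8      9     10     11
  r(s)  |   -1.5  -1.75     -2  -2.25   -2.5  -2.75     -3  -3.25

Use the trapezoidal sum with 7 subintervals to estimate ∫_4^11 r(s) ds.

Δs = 1.
T_7 = (1/2)·[(-1.5) + 2·(-1.75) + 2·(-2) + 2·(-2.25) + 2·(-2.5) + 2·(-2.75) + 2·(-3) + (-3.25)] = -16.625.

-16.625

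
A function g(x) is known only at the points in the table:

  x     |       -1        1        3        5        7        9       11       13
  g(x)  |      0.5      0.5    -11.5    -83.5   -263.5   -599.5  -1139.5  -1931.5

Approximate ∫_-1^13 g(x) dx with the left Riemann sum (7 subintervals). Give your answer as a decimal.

-4193

Δx = 2.
Sum = 2·[0.5 + 0.5 + (-11.5) + (-83.5) + (-263.5) + (-599.5) + (-1139.5)] = -4193.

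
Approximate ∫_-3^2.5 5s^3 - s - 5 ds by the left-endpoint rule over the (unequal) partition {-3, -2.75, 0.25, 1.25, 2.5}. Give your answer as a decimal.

Subinterval widths: 0.25, 3, 1, 1.25.
Left endpoints: -3, -2.75, 0.25, 1.25.
f(-3) = -137, f(-2.75) = -106.234375, f(0.25) = -5.171875, f(1.25) = 3.515625.
Sum = Σ Δs_i · f(s_i).
Sum = -353.73046875.

-353.73046875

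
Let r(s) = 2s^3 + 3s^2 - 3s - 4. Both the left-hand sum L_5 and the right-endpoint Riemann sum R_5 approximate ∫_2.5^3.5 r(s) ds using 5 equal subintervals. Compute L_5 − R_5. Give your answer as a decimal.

L_5 = 62.94.
R_5 = 76.84.
L_5 − R_5 = -13.9.

-13.9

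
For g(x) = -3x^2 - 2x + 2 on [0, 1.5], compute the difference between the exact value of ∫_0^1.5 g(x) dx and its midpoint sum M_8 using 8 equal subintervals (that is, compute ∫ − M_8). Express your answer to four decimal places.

-0.0132

Exact integral: ∫_0^1.5 g(x) dx = -2.625.
M_8 ≈ -2.611816.
Error ≈ -2.625 − (-2.611816) ≈ -0.0132.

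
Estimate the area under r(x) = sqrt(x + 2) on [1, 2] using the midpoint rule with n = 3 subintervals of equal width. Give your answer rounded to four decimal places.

Δx = (2 − 1)/3 = 1/3.
Midpoints: 7/6, 1.5, 11/6.
r(7/6) ≈ 1.7795, r(1.5) ≈ 1.8708, r(11/6) ≈ 1.9579.
Sum = Δx · [r(7/6) + r(1.5) + r(11/6)].
Sum ≈ 1.8694.

1.8694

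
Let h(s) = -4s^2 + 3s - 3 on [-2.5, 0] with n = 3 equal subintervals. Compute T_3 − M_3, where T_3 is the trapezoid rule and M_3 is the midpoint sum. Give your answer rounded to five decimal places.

-1.73611

T_3 ≈ -38.8657407.
M_3 ≈ -37.1296296.
T_3 − M_3 ≈ -1.73611.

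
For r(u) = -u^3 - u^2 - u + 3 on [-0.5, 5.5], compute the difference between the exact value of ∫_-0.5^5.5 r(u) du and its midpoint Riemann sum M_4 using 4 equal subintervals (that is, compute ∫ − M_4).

Exact integral: ∫_-0.5^5.5 r(u) du = -281.25.
M_4 = -271.6875.
Error = -281.25 − (-271.6875) = -9.5625.

-9.5625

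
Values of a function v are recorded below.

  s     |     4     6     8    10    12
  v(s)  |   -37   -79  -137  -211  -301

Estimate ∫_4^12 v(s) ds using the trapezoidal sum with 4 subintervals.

Δs = 2.
T_4 = (2/2)·[(-37) + 2·(-79) + 2·(-137) + 2·(-211) + (-301)] = -1192.

-1192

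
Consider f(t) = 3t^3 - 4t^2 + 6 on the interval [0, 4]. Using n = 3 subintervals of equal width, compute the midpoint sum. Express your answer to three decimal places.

Δt = (4 − 0)/3 = 4/3.
Midpoints: 2/3, 2, 10/3.
f(2/3) = 46/9, f(2) = 14, f(10/3) = 218/3.
Sum = Δt · [f(2/3) + f(2) + f(10/3)].
Sum ≈ 122.370.

122.370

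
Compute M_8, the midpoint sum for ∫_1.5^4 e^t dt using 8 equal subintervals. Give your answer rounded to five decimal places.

49.91312

Δt = (4 − 1.5)/8 = 0.3125.
Midpoints: 1.65625, 1.96875, 2.28125, 2.59375, 2.90625, 3.21875, 3.53125, 3.84375.
f(1.65625) ≈ 5.23963, f(1.96875) ≈ 7.16172, f(2.28125) ≈ 9.78891, f(2.59375) ≈ 13.37985, f(2.90625) ≈ 18.28809, f(3.21875) ≈ 24.99685, f(3.53125) ≈ 34.16665, f(3.84375) ≈ 46.70027.
Sum = Δt · [f(1.65625) + f(1.96875) + f(2.28125) + ...].
Sum ≈ 49.91312.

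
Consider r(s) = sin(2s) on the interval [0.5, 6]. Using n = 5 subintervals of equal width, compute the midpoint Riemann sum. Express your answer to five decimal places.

-0.18733

Δs = (6 − 0.5)/5 = 1.1.
Midpoints: 1.05, 2.15, 3.25, 4.35, 5.45.
r(1.05) ≈ 0.86321, r(2.15) ≈ -0.91617, r(3.25) ≈ 0.21512, r(4.35) ≈ 0.66297, r(5.45) ≈ -0.99544.
Sum = Δs · [r(1.05) + r(2.15) + r(3.25) + r(4.35) + r(5.45)].
Sum ≈ -0.18733.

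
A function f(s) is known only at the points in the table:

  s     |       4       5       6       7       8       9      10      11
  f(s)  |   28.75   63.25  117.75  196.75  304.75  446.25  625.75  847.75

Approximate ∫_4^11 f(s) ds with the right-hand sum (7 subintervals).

Δs = 1.
Sum = 1·[63.25 + 117.75 + 196.75 + 304.75 + 446.25 + 625.75 + 847.75] = 2602.25.

2602.25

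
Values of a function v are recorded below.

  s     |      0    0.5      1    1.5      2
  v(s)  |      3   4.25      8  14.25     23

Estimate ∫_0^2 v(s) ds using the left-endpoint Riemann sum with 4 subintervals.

Δs = 0.5.
Sum = 0.5·[3 + 4.25 + 8 + 14.25] = 14.75.

14.75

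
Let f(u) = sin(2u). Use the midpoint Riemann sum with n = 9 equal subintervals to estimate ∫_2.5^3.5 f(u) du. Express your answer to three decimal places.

Δu = (3.5 − 2.5)/9 = 1/9.
Midpoints: 23/9, 8/3, 25/9, 26/9, 3, 28/9, 29/9, 10/3, 31/9.
f(23/9) ≈ -0.922, f(8/3) ≈ -0.813, f(25/9) ≈ -0.665, f(26/9) ≈ -0.484, f(3) ≈ -0.279, f(28/9) ≈ -0.061, f(29/9) ≈ 0.161, f(10/3) ≈ 0.374, f(31/9) ≈ 0.569.
Sum = Δu · [f(23/9) + f(8/3) + f(25/9) + ...].
Sum ≈ -0.236.

-0.236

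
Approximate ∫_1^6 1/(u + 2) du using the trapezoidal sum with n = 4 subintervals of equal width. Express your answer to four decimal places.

0.9930

Δu = (6 − 1)/4 = 1.25.
f(1) = 1/3, f(2.25) = 4/17, f(3.5) = 2/11, f(4.75) = 4/27, f(6) = 0.125.
T_4 = (Δu/2)·[f(u_0) + 2f(u_1) + 2f(u_2) + 2f(u_3) + f(u_4)].
Sum ≈ 0.9930.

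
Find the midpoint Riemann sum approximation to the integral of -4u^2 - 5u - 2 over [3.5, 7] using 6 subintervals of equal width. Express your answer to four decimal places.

Δu = (7 − 3.5)/6 = 7/12.
Midpoints: 91/24, 4.375, 119/24, 133/24, 6.125, 161/24.
f(91/24) = -11299/144, f(4.375) = -100.4375, f(119/24) = -18019/144, f(133/24) = -21967/144, f(6.125) = -182.6875, f(161/24) = -31039/144.
Sum = Δu · [f(91/24) + f(4.375) + f(119/24) + ...].
Sum ≈ -498.6447.

-498.6447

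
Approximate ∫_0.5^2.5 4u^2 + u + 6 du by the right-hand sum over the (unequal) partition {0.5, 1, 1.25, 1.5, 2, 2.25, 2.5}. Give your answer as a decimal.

40.5

Subinterval widths: 0.5, 0.25, 0.25, 0.5, 0.25, 0.25.
Right endpoints: 1, 1.25, 1.5, 2, 2.25, 2.5.
f(1) = 11, f(1.25) = 13.5, f(1.5) = 16.5, f(2) = 24, f(2.25) = 28.5, f(2.5) = 33.5.
Sum = Σ Δu_i · f(u_i).
Sum = 40.5.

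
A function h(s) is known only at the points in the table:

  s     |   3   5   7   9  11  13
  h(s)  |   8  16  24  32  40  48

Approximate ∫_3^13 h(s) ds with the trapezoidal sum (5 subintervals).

Δs = 2.
T_5 = (2/2)·[8 + 2·16 + 2·24 + 2·32 + 2·40 + 48] = 280.

280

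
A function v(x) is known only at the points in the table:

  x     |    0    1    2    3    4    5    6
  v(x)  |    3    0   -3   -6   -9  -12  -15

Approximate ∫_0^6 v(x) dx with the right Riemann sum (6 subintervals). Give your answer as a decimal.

Δx = 1.
Sum = 1·[0 + (-3) + (-6) + (-9) + (-12) + (-15)] = -45.

-45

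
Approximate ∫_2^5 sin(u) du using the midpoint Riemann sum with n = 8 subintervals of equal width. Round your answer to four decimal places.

-0.7039

Δu = (5 − 2)/8 = 0.375.
Midpoints: 2.1875, 2.5625, 2.9375, 3.3125, 3.6875, 4.0625, 4.4375, 4.8125.
f(2.1875) ≈ 0.8158, f(2.5625) ≈ 0.5473, f(2.9375) ≈ 0.2027, f(3.3125) ≈ -0.1701, f(3.6875) ≈ -0.5192, f(4.0625) ≈ -0.7962, f(4.4375) ≈ -0.9625, f(4.8125) ≈ -0.9950.
Sum = Δu · [f(2.1875) + f(2.5625) + f(2.9375) + ...].
Sum ≈ -0.7039.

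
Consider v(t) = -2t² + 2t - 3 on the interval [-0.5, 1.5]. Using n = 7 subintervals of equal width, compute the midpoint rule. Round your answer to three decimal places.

-6.306

Δt = (1.5 − (-0.5))/7 = 2/7.
Midpoints: -5/14, -1/14, 3/14, 0.5, 11/14, 15/14, 19/14.
v(-5/14) = -389/98, v(-1/14) = -309/98, v(3/14) = -261/98, v(0.5) = -2.5, v(11/14) = -261/98, v(15/14) = -309/98, v(19/14) = -389/98.
Sum = Δt · [v(-5/14) + v(-1/14) + v(3/14) + ...].
Sum ≈ -6.306.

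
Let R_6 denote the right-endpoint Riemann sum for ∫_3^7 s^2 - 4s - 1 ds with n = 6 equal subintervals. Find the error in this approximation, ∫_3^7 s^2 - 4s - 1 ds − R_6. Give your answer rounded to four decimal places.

Exact integral: ∫_3^7 f(s) ds ≈ 21.333333.
R_6 ≈ 29.629630.
Error ≈ 21.333333 − 29.629630 ≈ -8.2963.

-8.2963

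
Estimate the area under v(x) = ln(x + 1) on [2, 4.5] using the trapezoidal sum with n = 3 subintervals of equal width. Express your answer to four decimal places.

3.5715

Δx = (4.5 − 2)/3 = 5/6.
v(2) ≈ 1.0986, v(17/6) ≈ 1.3437, v(11/3) ≈ 1.5404, v(4.5) ≈ 1.7047.
T_3 = (Δx/2)·[v(x_0) + 2v(x_1) + 2v(x_2) + v(x_3)].
Sum ≈ 3.5715.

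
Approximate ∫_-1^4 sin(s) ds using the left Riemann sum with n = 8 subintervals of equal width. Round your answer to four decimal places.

1.1284

Δs = (4 − (-1))/8 = 0.625.
Left endpoints: -1, -0.375, 0.25, 0.875, 1.5, 2.125, 2.75, 3.375.
f(-1) ≈ -0.8415, f(-0.375) ≈ -0.3663, f(0.25) ≈ 0.2474, f(0.875) ≈ 0.7675, f(1.5) ≈ 0.9975, f(2.125) ≈ 0.8503, f(2.75) ≈ 0.3817, f(3.375) ≈ -0.2313.
Sum = Δs · [f(-1) + f(-0.375) + f(0.25) + ...].
Sum ≈ 1.1284.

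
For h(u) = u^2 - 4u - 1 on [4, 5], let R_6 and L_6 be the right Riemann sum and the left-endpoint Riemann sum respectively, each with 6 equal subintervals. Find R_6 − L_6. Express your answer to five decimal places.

R_6 ≈ 1.7546296.
L_6 ≈ 0.9212963.
R_6 − L_6 ≈ 0.83333.

0.83333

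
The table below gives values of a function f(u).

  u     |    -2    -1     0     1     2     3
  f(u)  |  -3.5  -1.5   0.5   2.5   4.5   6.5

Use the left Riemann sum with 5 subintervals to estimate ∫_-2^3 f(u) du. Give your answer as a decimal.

2.5

Δu = 1.
Sum = 1·[(-3.5) + (-1.5) + 0.5 + 2.5 + 4.5] = 2.5.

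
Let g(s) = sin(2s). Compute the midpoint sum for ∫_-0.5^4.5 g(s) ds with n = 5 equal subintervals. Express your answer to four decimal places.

Δs = (4.5 − (-0.5))/5 = 1.
Midpoints: 0, 1, 2, 3, 4.
g(0) ≈ 0.0000, g(1) ≈ 0.9093, g(2) ≈ -0.7568, g(3) ≈ -0.2794, g(4) ≈ 0.9894.
Sum = Δs · [g(0) + g(1) + g(2) + g(3) + g(4)].
Sum ≈ 0.8624.

0.8624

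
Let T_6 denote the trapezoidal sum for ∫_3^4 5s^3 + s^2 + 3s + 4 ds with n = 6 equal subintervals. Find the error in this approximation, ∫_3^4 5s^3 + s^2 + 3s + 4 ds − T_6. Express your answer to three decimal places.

-0.248

Exact integral: ∫_3^4 f(s) ds ≈ 245.58333.
T_6 ≈ 245.83102.
Error ≈ 245.58333 − 245.83102 ≈ -0.248.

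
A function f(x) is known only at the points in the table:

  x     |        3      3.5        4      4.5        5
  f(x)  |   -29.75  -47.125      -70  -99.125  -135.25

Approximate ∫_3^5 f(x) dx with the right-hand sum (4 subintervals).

Δx = 0.5.
Sum = 0.5·[(-47.125) + (-70) + (-99.125) + (-135.25)] = -175.75.

-175.75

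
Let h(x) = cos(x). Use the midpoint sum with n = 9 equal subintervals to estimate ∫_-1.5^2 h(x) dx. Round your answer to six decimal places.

Δx = (2 − (-1.5))/9 = 7/18.
Midpoints: -47/36, -11/12, -19/36, -5/36, 0.25, 23/36, 37/36, 17/12, 65/36.
h(-47/36) ≈ 0.262142, h(-11/12) ≈ 0.608469, h(-19/36) ≈ 0.863928, h(-5/36) ≈ 0.990370, h(0.25) ≈ 0.968912, h(23/36) ≈ 0.802759, h(37/36) ≈ 0.516723, h(17/12) ≈ 0.153520, h(65/36) ≈ -0.232609.
Sum = Δx · [h(-47/36) + h(-11/12) + h(-19/36) + ...].
Sum ≈ 1.918861.

1.918861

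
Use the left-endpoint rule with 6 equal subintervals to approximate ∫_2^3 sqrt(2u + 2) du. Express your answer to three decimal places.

2.612

Δu = (3 − 2)/6 = 1/6.
Left endpoints: 2, 13/6, 7/3, 2.5, 8/3, 17/6.
f(2) ≈ 2.449, f(13/6) ≈ 2.517, f(7/3) ≈ 2.582, f(2.5) ≈ 2.646, f(8/3) ≈ 2.708, f(17/6) ≈ 2.769.
Sum = Δu · [f(2) + f(13/6) + f(7/3) + ...].
Sum ≈ 2.612.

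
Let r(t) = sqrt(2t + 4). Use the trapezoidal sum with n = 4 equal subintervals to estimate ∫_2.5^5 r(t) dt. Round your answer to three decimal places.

8.459

Δt = (5 − 2.5)/4 = 0.625.
r(2.5) ≈ 3.000, r(3.125) ≈ 3.202, r(3.75) ≈ 3.391, r(4.375) ≈ 3.571, r(5) ≈ 3.742.
T_4 = (Δt/2)·[r(t_0) + 2r(t_1) + 2r(t_2) + 2r(t_3) + r(t_4)].
Sum ≈ 8.459.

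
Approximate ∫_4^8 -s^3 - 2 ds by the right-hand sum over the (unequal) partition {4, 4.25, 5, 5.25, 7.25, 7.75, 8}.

-1280.015625

Subinterval widths: 0.25, 0.75, 0.25, 2, 0.5, 0.25.
Right endpoints: 4.25, 5, 5.25, 7.25, 7.75, 8.
f(4.25) = -78.765625, f(5) = -127, f(5.25) = -146.703125, f(7.25) = -383.078125, f(7.75) = -467.484375, f(8) = -514.
Sum = Σ Δs_i · f(s_i).
Sum = -1280.015625.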